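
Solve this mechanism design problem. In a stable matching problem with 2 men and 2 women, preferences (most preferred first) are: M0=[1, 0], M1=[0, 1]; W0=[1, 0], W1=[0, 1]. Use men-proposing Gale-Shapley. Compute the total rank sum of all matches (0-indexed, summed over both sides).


Step 1: Run Gale-Shapley (men propose, women hold best offer):
  M0 proposes to W1; she accepts
  M1 proposes to W0; she accepts
Step 2: Final matching: W0-M1, W1-M0
Step 3: 0-indexed ranks (man's rank of his match, then woman's): 0 + 0 + 0 + 0
Step 4: Total rank sum = 0

0


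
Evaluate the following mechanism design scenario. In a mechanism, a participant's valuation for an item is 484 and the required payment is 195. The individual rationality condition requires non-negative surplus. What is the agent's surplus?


Step 1: Surplus = value - payment = 484 - 195 = 289
Step 2: IR is satisfied (surplus >= 0)

289


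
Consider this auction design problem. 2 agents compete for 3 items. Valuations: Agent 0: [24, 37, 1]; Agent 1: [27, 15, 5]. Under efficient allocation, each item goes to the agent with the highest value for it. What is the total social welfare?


Step 1: For each item, find the maximum value among all agents.
Step 2: Item 0 -> Agent 1 (value 27)
Step 3: Item 1 -> Agent 0 (value 37)
Step 4: Item 2 -> Agent 1 (value 5)
Step 5: Total welfare = 27 + 37 + 5 = 69

69


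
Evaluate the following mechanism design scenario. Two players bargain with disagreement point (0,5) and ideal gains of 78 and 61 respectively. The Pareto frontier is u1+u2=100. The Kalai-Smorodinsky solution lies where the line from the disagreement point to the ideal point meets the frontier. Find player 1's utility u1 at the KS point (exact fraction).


Step 1: At the KS point, (u1-d1)/r1 = (u2-d2)/r2 = t and u1+u2 = 100
Step 2: u1 = d1 + r1*t and u2 = d2 + r2*t, so (d1 + r1*t) + (d2 + r2*t) = 100
Step 3: t = (100 - 0 - 5)/(78 + 61) = 95/139
Step 4: u1 = d1 + r1*t = 0 + 78 * 95/139 = 7410/139
Step 5: (Check: u2 = d2 + r2*t = 6490/139; u1+u2 = 7410/139 + 6490/139 = 100, on the frontier.)

7410/139


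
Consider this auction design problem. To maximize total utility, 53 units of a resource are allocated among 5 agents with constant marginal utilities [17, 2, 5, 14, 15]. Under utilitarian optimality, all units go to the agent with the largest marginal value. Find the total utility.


Step 1: The marginal utilities are [17, 2, 5, 14, 15]
Step 2: The highest marginal utility is 17
Step 3: All 53 units go to that agent
Step 4: Total utility = 17 * 53 = 901

901


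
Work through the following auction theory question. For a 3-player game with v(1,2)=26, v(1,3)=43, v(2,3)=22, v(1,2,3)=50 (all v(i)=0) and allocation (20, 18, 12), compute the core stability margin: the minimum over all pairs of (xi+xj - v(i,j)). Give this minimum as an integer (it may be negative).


Step 1: Slack for coalition (1,2): x1+x2 - v12 = 38 - 26 = 12
Step 2: Slack for coalition (1,3): x1+x3 - v13 = 32 - 43 = -11
Step 3: Slack for coalition (2,3): x2+x3 - v23 = 30 - 22 = 8
Step 4: Minimum slack = min(12, -11, 8) = -11, attained by (1,3); coalition (1,3) can block (slack < 0), so the allocation is not in the core

-11


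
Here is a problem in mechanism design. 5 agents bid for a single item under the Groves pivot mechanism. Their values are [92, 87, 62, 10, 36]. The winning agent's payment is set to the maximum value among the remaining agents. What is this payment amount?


Step 1: The efficient winner is agent 0 with value 92
Step 2: Other agents' values: [87, 62, 10, 36]
Step 3: Pivot payment = max(others) = 87
Step 4: The winner pays 87

87


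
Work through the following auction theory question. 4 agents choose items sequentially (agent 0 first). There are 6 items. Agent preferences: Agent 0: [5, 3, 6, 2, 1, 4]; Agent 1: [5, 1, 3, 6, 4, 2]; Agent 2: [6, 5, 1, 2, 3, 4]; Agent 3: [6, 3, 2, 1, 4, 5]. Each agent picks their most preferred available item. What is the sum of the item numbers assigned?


Step 1: Agent 0 picks item 5
Step 2: Agent 1 picks item 1
Step 3: Agent 2 picks item 6
Step 4: Agent 3 picks item 3
Step 5: Sum = 5 + 1 + 6 + 3 = 15

15


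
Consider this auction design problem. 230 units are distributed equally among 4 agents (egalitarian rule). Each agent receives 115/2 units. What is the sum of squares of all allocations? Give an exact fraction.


Step 1: Each agent's share = 230/4 = 115/2
Step 2: Square of each share = (115/2)^2 = 13225/4
Step 3: Sum of squares = 4 * 13225/4 = 13225

13225


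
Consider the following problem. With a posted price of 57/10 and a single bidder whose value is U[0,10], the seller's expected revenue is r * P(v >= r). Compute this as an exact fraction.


Step 1: Posted price r = 57/10, value support [0,10]
Step 2: P(v >= r) = (10 - 57/10)/10 = 43/100
Step 3: Expected revenue = r * P(v >= r) = 57/10 * 43/100
Step 4: Revenue = 2451/1000

2451/1000


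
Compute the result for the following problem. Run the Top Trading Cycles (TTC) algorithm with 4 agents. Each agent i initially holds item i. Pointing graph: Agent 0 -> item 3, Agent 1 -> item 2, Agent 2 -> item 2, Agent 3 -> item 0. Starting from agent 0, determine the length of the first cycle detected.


Step 1: Trace the pointer graph from agent 0: 0 -> 3 -> 0
Step 2: A cycle is detected when we revisit agent 0
Step 3: The cycle is: 0 -> 3 -> 0
Step 4: Cycle length = 2

2


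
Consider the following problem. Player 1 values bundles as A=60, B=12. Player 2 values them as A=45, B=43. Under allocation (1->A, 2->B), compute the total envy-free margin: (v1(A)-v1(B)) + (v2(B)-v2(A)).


Step 1: Player 1's margin = v1(A) - v1(B) = 60 - 12 = 48
Step 2: Player 2's margin = v2(B) - v2(A) = 43 - 45 = -2
Step 3: Total margin = 48 + -2 = 46

46


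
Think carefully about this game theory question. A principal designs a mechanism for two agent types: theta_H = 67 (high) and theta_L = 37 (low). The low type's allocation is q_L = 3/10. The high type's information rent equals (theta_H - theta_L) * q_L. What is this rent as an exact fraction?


Step 1: theta_H - theta_L = 67 - 37 = 30
Step 2: Information rent = (theta_H - theta_L) * q_L
Step 3: = 30 * 3/10
Step 4: = 9

9


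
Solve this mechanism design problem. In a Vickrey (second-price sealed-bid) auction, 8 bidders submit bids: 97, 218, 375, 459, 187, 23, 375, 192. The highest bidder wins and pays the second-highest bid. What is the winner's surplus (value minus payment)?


Step 1: Sort bids in descending order: 459, 375, 375, 218, 192, 187, 97, 23
Step 2: The winning bid is the highest: 459
Step 3: The payment equals the second-highest bid: 375
Step 4: Surplus = winner's bid - payment = 459 - 375 = 84

84


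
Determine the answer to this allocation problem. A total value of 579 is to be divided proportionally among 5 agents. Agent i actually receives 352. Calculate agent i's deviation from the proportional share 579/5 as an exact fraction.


Step 1: Proportional share = 579/5
Step 2: Agent's actual allocation = 352
Step 3: Excess = 352 - 579/5 = 1181/5

1181/5


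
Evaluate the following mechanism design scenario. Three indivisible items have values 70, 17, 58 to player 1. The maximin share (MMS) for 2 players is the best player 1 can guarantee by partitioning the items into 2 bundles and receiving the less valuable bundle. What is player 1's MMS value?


Step 1: Item values = 70, 17, 58
Step 2: Enumerate all 2-bundle partitions and take the smaller bundle:
  Partition 1: {70} vs {17,58} -> bundles 70, 75; min = 70
  Partition 2: {17} vs {70,58} -> bundles 17, 128; min = 17
  Partition 3: {58} vs {70,17} -> bundles 58, 87; min = 58
Step 3: MMS = max(70, 17, 58) = 70

70


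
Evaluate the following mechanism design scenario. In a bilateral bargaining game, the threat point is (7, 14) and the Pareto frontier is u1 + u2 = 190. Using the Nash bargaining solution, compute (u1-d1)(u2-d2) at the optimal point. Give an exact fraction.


Step 1: The Nash solution splits surplus symmetrically above the disagreement point
Step 2: u1 = (total + d1 - d2)/2 = (190 + 7 - 14)/2 = 183/2
Step 3: u2 = (total - d1 + d2)/2 = (190 - 7 + 14)/2 = 197/2
Step 4: Nash product = (183/2 - 7) * (197/2 - 14)
Step 5: = 169/2 * 169/2 = 28561/4

28561/4


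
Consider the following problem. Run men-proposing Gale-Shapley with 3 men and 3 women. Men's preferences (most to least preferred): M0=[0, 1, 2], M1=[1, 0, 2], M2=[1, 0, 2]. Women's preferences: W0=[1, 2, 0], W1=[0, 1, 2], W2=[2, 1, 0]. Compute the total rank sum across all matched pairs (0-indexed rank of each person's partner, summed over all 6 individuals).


Step 1: Run Gale-Shapley (men propose, women hold best offer):
  M0 proposes to W0; she accepts
  M1 proposes to W1; she accepts
  M2 proposes to W1; rejected
  M2 proposes to W0; she switches from M0
  M0 proposes to W1; she switches from M1
  M1 proposes to W0; she switches from M2
  M2 proposes to W2; she accepts
Step 2: Final matching: W0-M1, W1-M0, W2-M2
Step 3: 0-indexed ranks (man's rank of his match, then woman's): 1 + 0 + 1 + 0 + 2 + 0
Step 4: Total rank sum = 4

4


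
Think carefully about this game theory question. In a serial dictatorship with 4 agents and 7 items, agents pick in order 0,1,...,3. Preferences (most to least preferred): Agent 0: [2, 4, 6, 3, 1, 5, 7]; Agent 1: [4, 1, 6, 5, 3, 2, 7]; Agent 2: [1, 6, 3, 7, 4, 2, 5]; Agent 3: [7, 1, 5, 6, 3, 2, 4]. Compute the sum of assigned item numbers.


Step 1: Agent 0 picks item 2
Step 2: Agent 1 picks item 4
Step 3: Agent 2 picks item 1
Step 4: Agent 3 picks item 7
Step 5: Sum = 2 + 4 + 1 + 7 = 14

14


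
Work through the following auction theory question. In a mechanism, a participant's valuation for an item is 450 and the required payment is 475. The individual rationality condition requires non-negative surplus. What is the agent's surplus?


Step 1: Surplus = value - payment = 450 - 475 = -25
Step 2: IR is violated (surplus < 0)

-25


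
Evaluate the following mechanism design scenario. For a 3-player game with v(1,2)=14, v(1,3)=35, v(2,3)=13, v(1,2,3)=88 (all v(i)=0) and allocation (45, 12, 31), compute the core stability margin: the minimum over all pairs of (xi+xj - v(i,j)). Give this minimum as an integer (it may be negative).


Step 1: Slack for coalition (1,2): x1+x2 - v12 = 57 - 14 = 43
Step 2: Slack for coalition (1,3): x1+x3 - v13 = 76 - 35 = 41
Step 3: Slack for coalition (2,3): x2+x3 - v23 = 43 - 13 = 30
Step 4: Minimum slack = min(43, 41, 30) = 30, attained by (2,3); no pair can gain by deviating, so the allocation is in the core

30


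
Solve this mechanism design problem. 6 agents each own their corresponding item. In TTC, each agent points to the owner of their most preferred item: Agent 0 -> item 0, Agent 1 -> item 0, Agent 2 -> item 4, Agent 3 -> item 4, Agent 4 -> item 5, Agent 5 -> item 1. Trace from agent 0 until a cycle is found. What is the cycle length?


Step 1: Trace the pointer graph from agent 0: 0 -> 0
Step 2: A cycle is detected when we revisit agent 0
Step 3: The cycle is: 0 -> 0
Step 4: Cycle length = 1

1


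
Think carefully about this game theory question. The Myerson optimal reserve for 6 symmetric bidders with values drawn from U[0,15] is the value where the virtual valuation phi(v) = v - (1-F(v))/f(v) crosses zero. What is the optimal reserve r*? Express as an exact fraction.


Step 1: For U[0,15], F(v) = v/15 and f(v) = 1/15
Step 2: phi(v) = v - (1 - v/15)/(1/15) = v - (15 - v) = 2v - 15
Step 3: Set phi(r*) = 0: 2r* - 15 = 0
Step 4: r* = 15/2 (the number of bidders n = 6 does not enter)

15/2


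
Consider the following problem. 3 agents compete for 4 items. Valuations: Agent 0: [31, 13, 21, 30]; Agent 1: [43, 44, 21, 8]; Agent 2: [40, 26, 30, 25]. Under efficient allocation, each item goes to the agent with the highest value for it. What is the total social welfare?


Step 1: For each item, find the maximum value among all agents.
Step 2: Item 0 -> Agent 1 (value 43)
Step 3: Item 1 -> Agent 1 (value 44)
Step 4: Item 2 -> Agent 2 (value 30)
Step 5: Item 3 -> Agent 0 (value 30)
Step 6: Total welfare = 43 + 44 + 30 + 30 = 147

147


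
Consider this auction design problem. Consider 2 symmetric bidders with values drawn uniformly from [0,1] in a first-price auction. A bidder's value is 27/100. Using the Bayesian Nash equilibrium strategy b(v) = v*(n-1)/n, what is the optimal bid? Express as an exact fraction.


Step 1: The symmetric BNE bidding function is b(v) = v * (n-1) / n
Step 2: Substitute v = 27/100 and n = 2
Step 3: b = 27/100 * 1/2
Step 4: b = 27/200

27/200


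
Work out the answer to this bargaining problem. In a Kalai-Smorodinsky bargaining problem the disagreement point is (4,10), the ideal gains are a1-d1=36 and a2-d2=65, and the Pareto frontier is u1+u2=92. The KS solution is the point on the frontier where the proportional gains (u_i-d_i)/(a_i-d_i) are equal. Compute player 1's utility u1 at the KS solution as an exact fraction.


Step 1: At the KS point, (u1-d1)/r1 = (u2-d2)/r2 = t and u1+u2 = 92
Step 2: u1 = d1 + r1*t and u2 = d2 + r2*t, so (d1 + r1*t) + (d2 + r2*t) = 92
Step 3: t = (92 - 4 - 10)/(36 + 65) = 78/101
Step 4: u1 = d1 + r1*t = 4 + 36 * 78/101 = 3212/101
Step 5: (Check: u2 = d2 + r2*t = 6080/101; u1+u2 = 3212/101 + 6080/101 = 92, on the frontier.)

3212/101


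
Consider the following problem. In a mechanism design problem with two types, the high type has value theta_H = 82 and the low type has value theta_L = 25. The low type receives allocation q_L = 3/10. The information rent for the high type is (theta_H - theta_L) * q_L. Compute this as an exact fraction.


Step 1: theta_H - theta_L = 82 - 25 = 57
Step 2: Information rent = (theta_H - theta_L) * q_L
Step 3: = 57 * 3/10
Step 4: = 171/10

171/10


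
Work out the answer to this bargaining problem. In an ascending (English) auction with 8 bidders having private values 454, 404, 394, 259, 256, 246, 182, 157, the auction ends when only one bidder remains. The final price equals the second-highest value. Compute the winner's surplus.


Step 1: Identify the highest value: 454
Step 2: Identify the second-highest value: 404
Step 3: The final price = second-highest value = 404
Step 4: Surplus = 454 - 404 = 50

50


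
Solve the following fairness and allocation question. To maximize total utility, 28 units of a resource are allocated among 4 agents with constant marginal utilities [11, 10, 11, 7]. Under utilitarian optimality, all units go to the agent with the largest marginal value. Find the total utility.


Step 1: The marginal utilities are [11, 10, 11, 7]
Step 2: The highest marginal utility is 11
Step 3: All 28 units go to that agent
Step 4: Total utility = 11 * 28 = 308

308


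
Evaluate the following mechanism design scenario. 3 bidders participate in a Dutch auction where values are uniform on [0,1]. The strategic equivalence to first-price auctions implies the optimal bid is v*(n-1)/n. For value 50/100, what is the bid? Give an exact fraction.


Step 1: Dutch auctions are strategically equivalent to first-price auctions
Step 2: The equilibrium bid is b(v) = v*(n-1)/n
Step 3: b = 1/2 * 2/3
Step 4: b = 1/3

1/3


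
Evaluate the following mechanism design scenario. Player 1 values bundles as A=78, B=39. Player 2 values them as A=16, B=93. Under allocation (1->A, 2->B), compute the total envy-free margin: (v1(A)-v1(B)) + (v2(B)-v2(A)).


Step 1: Player 1's margin = v1(A) - v1(B) = 78 - 39 = 39
Step 2: Player 2's margin = v2(B) - v2(A) = 93 - 16 = 77
Step 3: Total margin = 39 + 77 = 116

116


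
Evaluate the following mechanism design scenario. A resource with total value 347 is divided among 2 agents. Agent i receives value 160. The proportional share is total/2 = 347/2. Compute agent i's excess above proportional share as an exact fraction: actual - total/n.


Step 1: Proportional share = 347/2
Step 2: Agent's actual allocation = 160
Step 3: Excess = 160 - 347/2 = -27/2

-27/2


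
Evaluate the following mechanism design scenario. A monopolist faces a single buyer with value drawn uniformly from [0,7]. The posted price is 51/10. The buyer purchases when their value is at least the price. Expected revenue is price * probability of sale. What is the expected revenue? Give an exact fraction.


Step 1: Posted price r = 51/10, value support [0,7]
Step 2: P(v >= r) = (7 - 51/10)/7 = 19/70
Step 3: Expected revenue = r * P(v >= r) = 51/10 * 19/70
Step 4: Revenue = 969/700

969/700


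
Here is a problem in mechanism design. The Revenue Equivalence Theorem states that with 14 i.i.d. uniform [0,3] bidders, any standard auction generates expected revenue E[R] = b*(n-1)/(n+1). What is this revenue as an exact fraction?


Step 1: By Revenue Equivalence, expected revenue = b*(n-1)/(n+1)
Step 2: Substituting n = 14, b = 3
Step 3: Revenue = 3*(14-1)/(14+1) = 3*13/15
Step 4: Revenue = 39/15 = 13/5

13/5


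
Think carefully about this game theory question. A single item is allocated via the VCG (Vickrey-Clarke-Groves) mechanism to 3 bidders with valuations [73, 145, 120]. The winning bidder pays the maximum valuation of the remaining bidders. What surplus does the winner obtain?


Step 1: The winner is the agent with the highest value: agent 1 with value 145
Step 2: Values of other agents: [73, 120]
Step 3: VCG payment = max of others' values = 120
Step 4: Surplus = 145 - 120 = 25

25


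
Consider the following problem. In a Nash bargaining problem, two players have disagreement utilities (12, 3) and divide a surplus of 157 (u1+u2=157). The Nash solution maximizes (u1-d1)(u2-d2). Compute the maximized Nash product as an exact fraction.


Step 1: The Nash solution splits surplus symmetrically above the disagreement point
Step 2: u1 = (total + d1 - d2)/2 = (157 + 12 - 3)/2 = 83
Step 3: u2 = (total - d1 + d2)/2 = (157 - 12 + 3)/2 = 74
Step 4: Nash product = (83 - 12) * (74 - 3)
Step 5: = 71 * 71 = 5041

5041


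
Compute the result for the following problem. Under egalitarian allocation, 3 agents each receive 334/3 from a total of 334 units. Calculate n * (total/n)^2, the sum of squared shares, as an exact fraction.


Step 1: Each agent's share = 334/3
Step 2: Square of each share = (334/3)^2 = 111556/9
Step 3: Sum of squares = 3 * 111556/9 = 111556/3

111556/3


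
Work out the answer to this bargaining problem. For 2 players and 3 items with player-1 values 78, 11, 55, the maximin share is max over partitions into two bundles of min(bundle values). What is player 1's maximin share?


Step 1: Item values = 78, 11, 55
Step 2: Enumerate all 2-bundle partitions and take the smaller bundle:
  Partition 1: {78} vs {11,55} -> bundles 78, 66; min = 66
  Partition 2: {11} vs {78,55} -> bundles 11, 133; min = 11
  Partition 3: {55} vs {78,11} -> bundles 55, 89; min = 55
Step 3: MMS = max(66, 11, 55) = 66

66


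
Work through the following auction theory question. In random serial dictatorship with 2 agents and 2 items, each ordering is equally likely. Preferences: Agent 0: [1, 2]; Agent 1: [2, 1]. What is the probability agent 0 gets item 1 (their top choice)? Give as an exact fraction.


Step 1: Agent 0 wants item 1
Step 2: There are 2 possible orderings of agents
Step 3: In 2 orderings, agent 0 gets item 1
Step 4: Probability = 2/2 = 1

1


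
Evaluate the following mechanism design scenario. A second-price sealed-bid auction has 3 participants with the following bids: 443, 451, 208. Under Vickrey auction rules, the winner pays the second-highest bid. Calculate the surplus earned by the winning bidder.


Step 1: Sort bids in descending order: 451, 443, 208
Step 2: The winning bid is the highest: 451
Step 3: The payment equals the second-highest bid: 443
Step 4: Surplus = winner's bid - payment = 451 - 443 = 8

8


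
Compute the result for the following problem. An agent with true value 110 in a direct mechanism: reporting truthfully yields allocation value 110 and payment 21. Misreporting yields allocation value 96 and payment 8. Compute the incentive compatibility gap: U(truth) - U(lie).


Step 1: U(truth) = value - payment = 110 - 21 = 89
Step 2: U(lie) = allocation - payment = 96 - 8 = 88
Step 3: IC gap = 89 - 88 = 1

1


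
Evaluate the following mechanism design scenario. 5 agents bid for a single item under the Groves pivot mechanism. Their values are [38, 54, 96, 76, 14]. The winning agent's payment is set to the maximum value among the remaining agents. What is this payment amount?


Step 1: The efficient winner is agent 2 with value 96
Step 2: Other agents' values: [38, 54, 76, 14]
Step 3: Pivot payment = max(others) = 76
Step 4: The winner pays 76

76


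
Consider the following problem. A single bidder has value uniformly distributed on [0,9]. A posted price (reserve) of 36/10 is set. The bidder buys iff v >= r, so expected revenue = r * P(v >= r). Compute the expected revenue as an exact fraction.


Step 1: Posted price r = 18/5, value support [0,9]
Step 2: P(v >= r) = (9 - 18/5)/9 = 3/5
Step 3: Expected revenue = r * P(v >= r) = 18/5 * 3/5
Step 4: Revenue = 54/25

54/25


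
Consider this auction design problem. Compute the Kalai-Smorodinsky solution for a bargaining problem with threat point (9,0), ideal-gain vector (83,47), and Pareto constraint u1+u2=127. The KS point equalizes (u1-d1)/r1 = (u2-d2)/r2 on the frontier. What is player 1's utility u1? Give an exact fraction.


Step 1: At the KS point, (u1-d1)/r1 = (u2-d2)/r2 = t and u1+u2 = 127
Step 2: u1 = d1 + r1*t and u2 = d2 + r2*t, so (d1 + r1*t) + (d2 + r2*t) = 127
Step 3: t = (127 - 9 - 0)/(83 + 47) = 118/130 = 59/65
Step 4: u1 = d1 + r1*t = 9 + 83 * 59/65 = 5482/65
Step 5: (Check: u2 = d2 + r2*t = 2773/65; u1+u2 = 5482/65 + 2773/65 = 127, on the frontier.)

5482/65


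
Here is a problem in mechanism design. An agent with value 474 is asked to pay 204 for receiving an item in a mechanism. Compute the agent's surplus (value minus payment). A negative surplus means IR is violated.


Step 1: Surplus = value - payment = 474 - 204 = 270
Step 2: IR is satisfied (surplus >= 0)

270


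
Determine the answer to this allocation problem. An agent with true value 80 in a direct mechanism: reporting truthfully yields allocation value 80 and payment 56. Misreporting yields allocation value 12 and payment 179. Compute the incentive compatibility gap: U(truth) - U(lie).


Step 1: U(truth) = value - payment = 80 - 56 = 24
Step 2: U(lie) = allocation - payment = 12 - 179 = -167
Step 3: IC gap = 24 - (-167) = 191

191


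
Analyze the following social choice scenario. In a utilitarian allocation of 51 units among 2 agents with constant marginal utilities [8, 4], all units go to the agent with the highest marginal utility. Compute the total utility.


Step 1: The marginal utilities are [8, 4]
Step 2: The highest marginal utility is 8
Step 3: All 51 units go to that agent
Step 4: Total utility = 8 * 51 = 408

408


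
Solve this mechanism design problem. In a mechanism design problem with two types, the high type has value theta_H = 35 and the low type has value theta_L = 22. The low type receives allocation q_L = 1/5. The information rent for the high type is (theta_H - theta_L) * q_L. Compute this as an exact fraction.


Step 1: theta_H - theta_L = 35 - 22 = 13
Step 2: Information rent = (theta_H - theta_L) * q_L
Step 3: = 13 * 1/5
Step 4: = 13/5

13/5


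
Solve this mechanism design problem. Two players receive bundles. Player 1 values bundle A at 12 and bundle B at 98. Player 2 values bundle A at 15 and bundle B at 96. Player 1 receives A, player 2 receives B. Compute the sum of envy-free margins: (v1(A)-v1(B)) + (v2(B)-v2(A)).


Step 1: Player 1's margin = v1(A) - v1(B) = 12 - 98 = -86
Step 2: Player 2's margin = v2(B) - v2(A) = 96 - 15 = 81
Step 3: Total margin = -86 + 81 = -5

-5


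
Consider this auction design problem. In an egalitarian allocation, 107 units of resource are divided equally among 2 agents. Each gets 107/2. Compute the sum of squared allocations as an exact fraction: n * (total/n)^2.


Step 1: Each agent's share = 107/2
Step 2: Square of each share = (107/2)^2 = 11449/4
Step 3: Sum of squares = 2 * 11449/4 = 11449/2

11449/2


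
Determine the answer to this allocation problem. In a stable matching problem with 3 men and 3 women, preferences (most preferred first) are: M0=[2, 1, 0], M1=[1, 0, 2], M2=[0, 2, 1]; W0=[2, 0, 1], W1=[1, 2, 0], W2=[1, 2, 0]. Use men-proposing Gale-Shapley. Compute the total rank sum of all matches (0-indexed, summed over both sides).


Step 1: Run Gale-Shapley (men propose, women hold best offer):
  M0 proposes to W2; she accepts
  M1 proposes to W1; she accepts
  M2 proposes to W0; she accepts
Step 2: Final matching: W0-M2, W1-M1, W2-M0
Step 3: 0-indexed ranks (man's rank of his match, then woman's): 0 + 0 + 0 + 0 + 0 + 2
Step 4: Total rank sum = 2

2


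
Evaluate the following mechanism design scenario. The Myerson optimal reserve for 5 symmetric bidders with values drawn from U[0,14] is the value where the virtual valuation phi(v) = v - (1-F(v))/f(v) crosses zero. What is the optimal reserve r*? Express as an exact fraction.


Step 1: For U[0,14], F(v) = v/14 and f(v) = 1/14
Step 2: phi(v) = v - (1 - v/14)/(1/14) = v - (14 - v) = 2v - 14
Step 3: Set phi(r*) = 0: 2r* - 14 = 0
Step 4: r* = 14/2 = 7 (the number of bidders n = 5 does not enter)

7


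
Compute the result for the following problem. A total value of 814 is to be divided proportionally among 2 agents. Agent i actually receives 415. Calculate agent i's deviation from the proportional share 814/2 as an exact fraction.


Step 1: Proportional share = 814/2 = 407
Step 2: Agent's actual allocation = 415
Step 3: Excess = 415 - 407 = 8

8


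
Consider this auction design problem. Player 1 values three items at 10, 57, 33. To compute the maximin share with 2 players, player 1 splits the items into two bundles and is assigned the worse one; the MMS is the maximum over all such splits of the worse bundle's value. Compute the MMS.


Step 1: Item values = 10, 57, 33
Step 2: Enumerate all 2-bundle partitions and take the smaller bundle:
  Partition 1: {10} vs {57,33} -> bundles 10, 90; min = 10
  Partition 2: {57} vs {10,33} -> bundles 57, 43; min = 43
  Partition 3: {33} vs {10,57} -> bundles 33, 67; min = 33
Step 3: MMS = max(10, 43, 33) = 43

43


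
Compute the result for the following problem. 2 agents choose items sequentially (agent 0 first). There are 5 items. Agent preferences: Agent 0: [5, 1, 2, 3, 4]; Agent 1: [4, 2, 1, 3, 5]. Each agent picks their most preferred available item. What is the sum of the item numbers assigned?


Step 1: Agent 0 picks item 5
Step 2: Agent 1 picks item 4
Step 3: Sum = 5 + 4 = 9

9


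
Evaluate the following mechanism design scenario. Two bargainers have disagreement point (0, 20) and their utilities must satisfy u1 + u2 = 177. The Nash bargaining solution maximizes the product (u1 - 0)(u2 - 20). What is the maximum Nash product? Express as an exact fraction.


Step 1: The Nash solution splits surplus symmetrically above the disagreement point
Step 2: u1 = (total + d1 - d2)/2 = (177 + 0 - 20)/2 = 157/2
Step 3: u2 = (total - d1 + d2)/2 = (177 - 0 + 20)/2 = 197/2
Step 4: Nash product = (157/2 - 0) * (197/2 - 20)
Step 5: = 157/2 * 157/2 = 24649/4

24649/4


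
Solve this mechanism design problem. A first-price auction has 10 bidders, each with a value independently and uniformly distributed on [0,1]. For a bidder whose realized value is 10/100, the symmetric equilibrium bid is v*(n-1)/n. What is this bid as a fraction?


Step 1: The symmetric BNE bidding function is b(v) = v * (n-1) / n
Step 2: Substitute v = 1/10 and n = 10
Step 3: b = 1/10 * 9/10
Step 4: b = 9/100

9/100


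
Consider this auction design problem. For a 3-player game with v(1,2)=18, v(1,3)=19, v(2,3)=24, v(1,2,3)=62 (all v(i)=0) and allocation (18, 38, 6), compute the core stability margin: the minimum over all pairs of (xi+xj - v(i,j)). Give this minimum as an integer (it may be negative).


Step 1: Slack for coalition (1,2): x1+x2 - v12 = 56 - 18 = 38
Step 2: Slack for coalition (1,3): x1+x3 - v13 = 24 - 19 = 5
Step 3: Slack for coalition (2,3): x2+x3 - v23 = 44 - 24 = 20
Step 4: Minimum slack = min(38, 5, 20) = 5, attained by (1,3); no pair can gain by deviating, so the allocation is in the core

5


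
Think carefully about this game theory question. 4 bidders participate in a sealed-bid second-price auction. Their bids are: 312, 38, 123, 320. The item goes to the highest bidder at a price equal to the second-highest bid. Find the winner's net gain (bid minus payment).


Step 1: Sort bids in descending order: 320, 312, 123, 38
Step 2: The winning bid is the highest: 320
Step 3: The payment equals the second-highest bid: 312
Step 4: Surplus = winner's bid - payment = 320 - 312 = 8

8


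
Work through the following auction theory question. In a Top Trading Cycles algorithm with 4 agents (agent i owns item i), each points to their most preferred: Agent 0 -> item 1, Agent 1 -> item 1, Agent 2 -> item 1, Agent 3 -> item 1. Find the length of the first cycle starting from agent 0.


Step 1: Trace the pointer graph from agent 0: 0 -> 1 -> 1
Step 2: A cycle is detected when we revisit agent 1
Step 3: The cycle is: 1 -> 1
Step 4: Cycle length = 1

1


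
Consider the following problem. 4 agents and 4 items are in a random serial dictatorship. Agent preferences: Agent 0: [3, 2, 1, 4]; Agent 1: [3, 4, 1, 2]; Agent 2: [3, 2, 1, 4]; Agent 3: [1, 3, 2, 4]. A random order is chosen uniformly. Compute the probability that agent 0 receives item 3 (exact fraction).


Step 1: Agent 0 wants item 3
Step 2: There are 24 possible orderings of agents
Step 3: In 8 orderings, agent 0 gets item 3
Step 4: Probability = 8/24 = 1/3

1/3


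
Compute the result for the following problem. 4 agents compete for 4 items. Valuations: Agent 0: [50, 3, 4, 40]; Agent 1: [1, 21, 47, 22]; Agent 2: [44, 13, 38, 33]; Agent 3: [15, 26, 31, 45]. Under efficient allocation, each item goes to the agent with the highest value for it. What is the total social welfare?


Step 1: For each item, find the maximum value among all agents.
Step 2: Item 0 -> Agent 0 (value 50)
Step 3: Item 1 -> Agent 3 (value 26)
Step 4: Item 2 -> Agent 1 (value 47)
Step 5: Item 3 -> Agent 3 (value 45)
Step 6: Total welfare = 50 + 26 + 47 + 45 = 168

168


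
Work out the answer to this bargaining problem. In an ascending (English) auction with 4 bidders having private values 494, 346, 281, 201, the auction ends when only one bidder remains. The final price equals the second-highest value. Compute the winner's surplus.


Step 1: Identify the highest value: 494
Step 2: Identify the second-highest value: 346
Step 3: The final price = second-highest value = 346
Step 4: Surplus = 494 - 346 = 148

148


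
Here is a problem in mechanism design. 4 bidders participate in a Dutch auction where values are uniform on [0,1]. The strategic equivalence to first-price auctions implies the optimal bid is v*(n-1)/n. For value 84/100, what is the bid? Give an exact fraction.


Step 1: Dutch auctions are strategically equivalent to first-price auctions
Step 2: The equilibrium bid is b(v) = v*(n-1)/n
Step 3: b = 21/25 * 3/4
Step 4: b = 63/100

63/100


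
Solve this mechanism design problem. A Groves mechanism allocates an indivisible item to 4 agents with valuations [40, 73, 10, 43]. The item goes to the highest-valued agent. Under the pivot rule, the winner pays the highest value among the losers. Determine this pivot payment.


Step 1: The efficient winner is agent 1 with value 73
Step 2: Other agents' values: [40, 10, 43]
Step 3: Pivot payment = max(others) = 43
Step 4: The winner pays 43

43


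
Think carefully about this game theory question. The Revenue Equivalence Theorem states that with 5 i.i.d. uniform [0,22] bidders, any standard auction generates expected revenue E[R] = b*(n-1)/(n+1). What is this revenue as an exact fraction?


Step 1: By Revenue Equivalence, expected revenue = b*(n-1)/(n+1)
Step 2: Substituting n = 5, b = 22
Step 3: Revenue = 22*(5-1)/(5+1) = 22*4/6
Step 4: Revenue = 88/6 = 44/3

44/3


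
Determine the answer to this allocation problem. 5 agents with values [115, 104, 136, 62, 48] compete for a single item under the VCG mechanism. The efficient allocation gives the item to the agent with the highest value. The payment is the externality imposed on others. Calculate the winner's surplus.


Step 1: The winner is the agent with the highest value: agent 2 with value 136
Step 2: Values of other agents: [115, 104, 62, 48]
Step 3: VCG payment = max of others' values = 115
Step 4: Surplus = 136 - 115 = 21

21


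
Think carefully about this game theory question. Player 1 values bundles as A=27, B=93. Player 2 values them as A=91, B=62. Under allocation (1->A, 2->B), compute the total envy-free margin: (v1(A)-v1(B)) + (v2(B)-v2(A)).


Step 1: Player 1's margin = v1(A) - v1(B) = 27 - 93 = -66
Step 2: Player 2's margin = v2(B) - v2(A) = 62 - 91 = -29
Step 3: Total margin = -66 + -29 = -95

-95


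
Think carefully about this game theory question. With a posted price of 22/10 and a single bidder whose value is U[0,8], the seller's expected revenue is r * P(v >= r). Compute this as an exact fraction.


Step 1: Posted price r = 11/5, value support [0,8]
Step 2: P(v >= r) = (8 - 11/5)/8 = 29/40
Step 3: Expected revenue = r * P(v >= r) = 11/5 * 29/40
Step 4: Revenue = 319/200

319/200


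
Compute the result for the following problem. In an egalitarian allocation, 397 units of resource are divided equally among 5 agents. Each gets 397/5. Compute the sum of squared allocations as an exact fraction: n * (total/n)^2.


Step 1: Each agent's share = 397/5
Step 2: Square of each share = (397/5)^2 = 157609/25
Step 3: Sum of squares = 5 * 157609/25 = 157609/5

157609/5


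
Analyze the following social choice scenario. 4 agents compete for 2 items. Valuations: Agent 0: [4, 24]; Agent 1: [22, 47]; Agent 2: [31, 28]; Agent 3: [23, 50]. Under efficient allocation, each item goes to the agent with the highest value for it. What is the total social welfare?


Step 1: For each item, find the maximum value among all agents.
Step 2: Item 0 -> Agent 2 (value 31)
Step 3: Item 1 -> Agent 3 (value 50)
Step 4: Total welfare = 31 + 50 = 81

81


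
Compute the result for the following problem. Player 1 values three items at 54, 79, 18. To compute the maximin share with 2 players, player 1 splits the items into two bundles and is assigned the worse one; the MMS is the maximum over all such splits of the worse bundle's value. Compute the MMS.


Step 1: Item values = 54, 79, 18
Step 2: Enumerate all 2-bundle partitions and take the smaller bundle:
  Partition 1: {54} vs {79,18} -> bundles 54, 97; min = 54
  Partition 2: {79} vs {54,18} -> bundles 79, 72; min = 72
  Partition 3: {18} vs {54,79} -> bundles 18, 133; min = 18
Step 3: MMS = max(54, 72, 18) = 72

72


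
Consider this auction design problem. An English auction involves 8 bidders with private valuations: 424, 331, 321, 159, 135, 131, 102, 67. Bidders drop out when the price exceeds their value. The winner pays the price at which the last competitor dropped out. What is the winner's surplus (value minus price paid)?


Step 1: Identify the highest value: 424
Step 2: Identify the second-highest value: 331
Step 3: The final price = second-highest value = 331
Step 4: Surplus = 424 - 331 = 93

93


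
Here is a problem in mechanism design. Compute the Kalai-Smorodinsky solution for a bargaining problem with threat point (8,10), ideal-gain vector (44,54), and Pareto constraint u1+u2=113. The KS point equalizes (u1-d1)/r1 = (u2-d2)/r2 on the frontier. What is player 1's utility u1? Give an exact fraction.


Step 1: At the KS point, (u1-d1)/r1 = (u2-d2)/r2 = t and u1+u2 = 113
Step 2: u1 = d1 + r1*t and u2 = d2 + r2*t, so (d1 + r1*t) + (d2 + r2*t) = 113
Step 3: t = (113 - 8 - 10)/(44 + 54) = 95/98
Step 4: u1 = d1 + r1*t = 8 + 44 * 95/98 = 2482/49
Step 5: (Check: u2 = d2 + r2*t = 3055/49; u1+u2 = 2482/49 + 3055/49 = 113, on the frontier.)

2482/49


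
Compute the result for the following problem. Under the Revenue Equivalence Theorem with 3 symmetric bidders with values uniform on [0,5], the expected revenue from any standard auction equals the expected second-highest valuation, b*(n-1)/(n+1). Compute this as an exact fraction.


Step 1: By Revenue Equivalence, expected revenue = b*(n-1)/(n+1)
Step 2: Substituting n = 3, b = 5
Step 3: Revenue = 5*(3-1)/(3+1) = 5*2/4
Step 4: Revenue = 10/4 = 5/2

5/2


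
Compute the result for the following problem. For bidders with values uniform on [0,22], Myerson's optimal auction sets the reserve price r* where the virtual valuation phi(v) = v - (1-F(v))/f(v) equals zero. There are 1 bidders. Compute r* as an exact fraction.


Step 1: For U[0,22], F(v) = v/22 and f(v) = 1/22
Step 2: phi(v) = v - (1 - v/22)/(1/22) = v - (22 - v) = 2v - 22
Step 3: Set phi(r*) = 0: 2r* - 22 = 0
Step 4: r* = 22/2 = 11 (the number of bidders n = 1 does not enter)

11


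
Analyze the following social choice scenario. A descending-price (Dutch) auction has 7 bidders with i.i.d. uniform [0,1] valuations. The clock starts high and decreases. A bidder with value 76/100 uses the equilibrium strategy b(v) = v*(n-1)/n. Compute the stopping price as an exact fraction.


Step 1: Dutch auctions are strategically equivalent to first-price auctions
Step 2: The equilibrium bid is b(v) = v*(n-1)/n
Step 3: b = 19/25 * 6/7
Step 4: b = 114/175

114/175


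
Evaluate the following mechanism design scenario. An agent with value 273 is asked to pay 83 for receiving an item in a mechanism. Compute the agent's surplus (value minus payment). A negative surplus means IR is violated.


Step 1: Surplus = value - payment = 273 - 83 = 190
Step 2: IR is satisfied (surplus >= 0)

190


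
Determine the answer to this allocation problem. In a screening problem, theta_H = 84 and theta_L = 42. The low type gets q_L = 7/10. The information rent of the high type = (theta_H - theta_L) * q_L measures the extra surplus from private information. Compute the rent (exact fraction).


Step 1: theta_H - theta_L = 84 - 42 = 42
Step 2: Information rent = (theta_H - theta_L) * q_L
Step 3: = 42 * 7/10
Step 4: = 147/5

147/5


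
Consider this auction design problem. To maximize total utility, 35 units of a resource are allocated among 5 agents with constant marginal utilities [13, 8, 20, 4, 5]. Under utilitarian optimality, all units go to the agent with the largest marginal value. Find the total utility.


Step 1: The marginal utilities are [13, 8, 20, 4, 5]
Step 2: The highest marginal utility is 20
Step 3: All 35 units go to that agent
Step 4: Total utility = 20 * 35 = 700

700


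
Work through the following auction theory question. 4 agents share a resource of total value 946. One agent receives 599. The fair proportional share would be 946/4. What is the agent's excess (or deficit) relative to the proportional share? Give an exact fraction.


Step 1: Proportional share = 946/4 = 473/2
Step 2: Agent's actual allocation = 599
Step 3: Excess = 599 - 473/2 = 725/2

725/2


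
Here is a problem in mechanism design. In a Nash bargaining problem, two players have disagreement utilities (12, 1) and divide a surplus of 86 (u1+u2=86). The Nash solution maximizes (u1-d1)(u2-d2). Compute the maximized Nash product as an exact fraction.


Step 1: The Nash solution splits surplus symmetrically above the disagreement point
Step 2: u1 = (total + d1 - d2)/2 = (86 + 12 - 1)/2 = 97/2
Step 3: u2 = (total - d1 + d2)/2 = (86 - 12 + 1)/2 = 75/2
Step 4: Nash product = (97/2 - 12) * (75/2 - 1)
Step 5: = 73/2 * 73/2 = 5329/4

5329/4


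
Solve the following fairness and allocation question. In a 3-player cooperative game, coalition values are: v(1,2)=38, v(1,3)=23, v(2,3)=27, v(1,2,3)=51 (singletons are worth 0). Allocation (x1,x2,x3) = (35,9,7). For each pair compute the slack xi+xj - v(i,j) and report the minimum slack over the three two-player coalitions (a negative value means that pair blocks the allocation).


Step 1: Slack for coalition (1,2): x1+x2 - v12 = 44 - 38 = 6
Step 2: Slack for coalition (1,3): x1+x3 - v13 = 42 - 23 = 19
Step 3: Slack for coalition (2,3): x2+x3 - v23 = 16 - 27 = -11
Step 4: Minimum slack = min(6, 19, -11) = -11, attained by (2,3); coalition (2,3) can block (slack < 0), so the allocation is not in the core

-11
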